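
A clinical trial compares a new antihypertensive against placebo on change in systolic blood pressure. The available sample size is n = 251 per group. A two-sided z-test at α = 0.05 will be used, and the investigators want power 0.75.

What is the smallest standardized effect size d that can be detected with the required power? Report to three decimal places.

Need Φ(δ − 1.960) = 0.75, so δ = 1.960 + 0.674 = 2.634.
(Lower-tail contribution to power is negligible for δ > 0.)
δ = d·√(n/2) ⇒ d = δ/√(n/2) = 2.634/√(251/2) = 0.2352.

d ≈ 0.235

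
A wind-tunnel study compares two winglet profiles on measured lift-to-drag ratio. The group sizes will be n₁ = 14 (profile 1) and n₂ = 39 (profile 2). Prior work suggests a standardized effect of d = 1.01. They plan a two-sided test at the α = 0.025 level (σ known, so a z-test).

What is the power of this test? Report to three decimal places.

Power ≈ 0.841

Noncentrality parameter: δ = d / √(1/n₁ + 1/n₂) = 1.01 / √(1/14 + 1/39) = 3.2418
Critical value for a two-sided test at α = 0.025: z_{α/2} = 2.241.
Power = Φ(δ − 2.241) + Φ(−δ − 2.241) = Φ(1.000) + Φ(-5.483) = 0.8414 + 0.0000 = 0.8414.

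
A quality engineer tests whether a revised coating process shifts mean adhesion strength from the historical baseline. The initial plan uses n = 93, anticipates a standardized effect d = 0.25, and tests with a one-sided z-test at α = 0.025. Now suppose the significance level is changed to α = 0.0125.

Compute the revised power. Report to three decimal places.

δ = d·√n = 0.25 × √93 = 2.4109 (unchanged). New critical value: z_{0.0125} = 2.241.
Revised power = Φ(δ − 2.241) = Φ(0.170) = 0.5673.

Power ≈ 0.567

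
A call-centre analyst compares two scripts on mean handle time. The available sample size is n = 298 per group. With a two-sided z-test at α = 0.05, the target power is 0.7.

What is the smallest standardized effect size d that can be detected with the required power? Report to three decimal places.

d ≈ 0.204

Required noncentrality: δ = z_{0.025} + z_{0.30} = 1.960 + 0.524 = 2.484.
(Lower-tail contribution to power is negligible for δ > 0.)
δ = d·√(n/2) ⇒ d = δ/√(n/2) = 2.484/√(298/2) = 0.2035.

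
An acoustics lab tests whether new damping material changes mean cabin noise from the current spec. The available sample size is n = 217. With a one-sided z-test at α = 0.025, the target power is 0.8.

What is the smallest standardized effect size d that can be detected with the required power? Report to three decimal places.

d ≈ 0.190

Required noncentrality: δ = z_{0.025} + z_{0.20} = 1.960 + 0.842 = 2.802.
δ = d·√n ⇒ d = δ/√n = 2.802/√217 = 0.1902.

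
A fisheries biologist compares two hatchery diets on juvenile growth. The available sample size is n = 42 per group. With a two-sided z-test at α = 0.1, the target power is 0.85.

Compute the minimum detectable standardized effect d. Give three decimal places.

d ≈ 0.585

Need Φ(δ − 1.645) = 0.85, so δ = 1.645 + 1.036 = 2.681.
(Lower-tail contribution to power is negligible for δ > 0.)
δ = d·√(n/2) ⇒ d = δ/√(n/2) = 2.681/√(42/2) = 0.5851.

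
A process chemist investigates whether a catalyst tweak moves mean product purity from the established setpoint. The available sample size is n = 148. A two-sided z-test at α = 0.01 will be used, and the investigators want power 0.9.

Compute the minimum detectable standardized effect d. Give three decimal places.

Need Φ(δ − 2.576) = 0.9, so δ = 2.576 + 1.282 = 3.857.
(Lower-tail contribution to power is negligible for δ > 0.)
δ = d·√n ⇒ d = δ/√n = 3.857/√148 = 0.3171.

d ≈ 0.317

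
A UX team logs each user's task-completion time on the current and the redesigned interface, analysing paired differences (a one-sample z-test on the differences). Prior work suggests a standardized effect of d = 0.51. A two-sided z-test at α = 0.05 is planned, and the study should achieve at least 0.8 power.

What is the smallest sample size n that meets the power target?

For power 0.8 need Φ(δ − z_{0.025}) = 0.8, so δ = z_{0.025} + z_{0.20} = 1.960 + 0.842 = 2.802.
(For δ > 0 the lower-tail rejection region contributes negligibly to power, so the one-term inversion is standard.)
δ = d·√n ⇒ n = (δ/d)² = (2.802 / 0.51)² = 30.18.
Rounding up, n = 31.

n = 31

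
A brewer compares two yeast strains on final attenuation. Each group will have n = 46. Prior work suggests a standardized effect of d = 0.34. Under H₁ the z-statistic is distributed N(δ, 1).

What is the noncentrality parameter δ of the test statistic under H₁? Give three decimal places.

The noncentrality parameter scales effect size by the design's sample-size factor: δ = d·√(n/2) = 0.34 × √(46/2) = 1.6306

δ ≈ 1.631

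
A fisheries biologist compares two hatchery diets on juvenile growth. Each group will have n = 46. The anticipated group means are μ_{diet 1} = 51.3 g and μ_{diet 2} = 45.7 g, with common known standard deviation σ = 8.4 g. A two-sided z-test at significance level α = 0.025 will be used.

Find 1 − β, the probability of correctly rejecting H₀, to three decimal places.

Standardized effect: d = |μ_{diet 1} − μ_{diet 2}| / σ = |51.3 − 45.7| / 8.4 = 0.6667
Noncentrality parameter: λ = d·√(n/2) = 0.6667 × √(46/2) = 3.1972
Critical value for a two-sided test at α = 0.025: z_{α/2} = 2.241.
Power = Φ(λ − 2.241) + Φ(−λ − 2.241) = Φ(0.956) + Φ(-5.439) = 0.8304 + 0.0000 = 0.8304.

Power ≈ 0.830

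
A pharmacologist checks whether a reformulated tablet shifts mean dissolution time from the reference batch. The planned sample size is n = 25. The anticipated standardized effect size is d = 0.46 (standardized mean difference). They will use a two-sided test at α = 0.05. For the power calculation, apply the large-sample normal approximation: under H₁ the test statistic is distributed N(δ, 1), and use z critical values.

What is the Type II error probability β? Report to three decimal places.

β ≈ 0.367

Noncentrality parameter: δ = d·√n = 0.46 × √25 = 2.3000
Critical value for a two-sided test at α = 0.05: z_{α/2} = 1.960.
Power = Φ(δ − 1.960) + Φ(−δ − 1.960) = Φ(0.340) + Φ(-4.260) = 0.6331 + 0.0000 = 0.6331.
Type II error: β = 1 − power = 1 − 0.6331 = 0.3669.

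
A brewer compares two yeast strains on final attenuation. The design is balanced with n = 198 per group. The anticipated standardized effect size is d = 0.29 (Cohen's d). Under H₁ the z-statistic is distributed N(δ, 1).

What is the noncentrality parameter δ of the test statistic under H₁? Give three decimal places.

δ ≈ 2.885

The noncentrality parameter scales effect size by the design's sample-size factor: δ = d·√(n/2) = 0.29 × √(198/2) = 2.8855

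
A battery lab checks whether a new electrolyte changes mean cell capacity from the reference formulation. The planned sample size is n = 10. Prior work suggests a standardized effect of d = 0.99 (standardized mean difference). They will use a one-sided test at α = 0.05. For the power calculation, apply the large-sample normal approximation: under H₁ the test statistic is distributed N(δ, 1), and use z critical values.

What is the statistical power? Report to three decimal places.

Noncentrality parameter: λ = d·√n = 0.99 × √10 = 3.1307
Critical value for a one-sided test at α = 0.05: z_α = 1.645.
Power = Φ(λ − 1.645) = Φ(1.486) = 0.9313.

Power ≈ 0.931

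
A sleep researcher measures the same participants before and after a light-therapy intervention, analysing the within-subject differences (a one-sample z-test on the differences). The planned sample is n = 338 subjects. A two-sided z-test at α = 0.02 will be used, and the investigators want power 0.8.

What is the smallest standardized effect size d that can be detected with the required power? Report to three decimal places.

d ≈ 0.172

Need Φ(δ − 2.326) = 0.8, so δ = 2.326 + 0.842 = 3.168.
(The second rejection-region term Φ(−δ − z_{α/2}) is negligible and dropped.)
δ = d·√n ⇒ d = δ/√n = 3.168/√338 = 0.1723.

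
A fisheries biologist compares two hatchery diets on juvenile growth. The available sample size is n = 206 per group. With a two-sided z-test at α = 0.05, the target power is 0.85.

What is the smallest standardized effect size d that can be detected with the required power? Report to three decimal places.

d ≈ 0.295

Required noncentrality: δ = z_{0.025} + z_{0.15} = 1.960 + 1.036 = 2.996.
(Lower-tail contribution to power is negligible for δ > 0.)
δ = d·√(n/2) ⇒ d = δ/√(n/2) = 2.996/√(206/2) = 0.2952.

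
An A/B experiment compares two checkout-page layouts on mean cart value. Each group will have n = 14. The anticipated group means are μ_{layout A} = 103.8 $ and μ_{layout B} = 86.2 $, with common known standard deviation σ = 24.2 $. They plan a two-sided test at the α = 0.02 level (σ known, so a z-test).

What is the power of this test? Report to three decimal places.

Power ≈ 0.344

Standardized effect: d = |μ_{layout A} − μ_{layout B}| / σ = |103.8 − 86.2| / 24.2 = 0.7273
Noncentrality parameter: δ = d·√(n/2) = 0.7273 × √(14/2) = 1.9242
Critical value for a two-sided test at α = 0.02: z_{α/2} = 2.326.
Power = Φ(δ − 2.326) + Φ(−δ − 2.326) = Φ(-0.402) + Φ(-4.251) = 0.3438 + 0.0000 = 0.3438.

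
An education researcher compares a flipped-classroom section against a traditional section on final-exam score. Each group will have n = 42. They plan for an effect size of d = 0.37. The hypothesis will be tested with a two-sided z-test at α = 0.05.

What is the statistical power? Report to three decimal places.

Power ≈ 0.396

Noncentrality parameter: λ = d·√(n/2) = 0.37 × √(42/2) = 1.6956
Two-sided α = 0.05 → critical value z_{0.025} = 1.960.
Power = Φ(λ − 1.960) + Φ(−λ − 1.960) = Φ(-0.264) + Φ(-3.656) = 0.3957 + 0.0001 = 0.3959.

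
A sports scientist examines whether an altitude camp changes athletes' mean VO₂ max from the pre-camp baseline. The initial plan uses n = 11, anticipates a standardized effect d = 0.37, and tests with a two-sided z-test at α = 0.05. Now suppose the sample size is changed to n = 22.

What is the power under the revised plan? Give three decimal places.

Power ≈ 0.411

With n = 22: δ = d·√n = 0.37 × √22 = 1.7355. Critical value z_{0.025} = 1.960.
Revised power = Φ(δ − 1.960) + Φ(−δ − 1.960) = Φ(-0.225) + Φ(-3.695) = 0.4112 + 0.0001 = 0.4113.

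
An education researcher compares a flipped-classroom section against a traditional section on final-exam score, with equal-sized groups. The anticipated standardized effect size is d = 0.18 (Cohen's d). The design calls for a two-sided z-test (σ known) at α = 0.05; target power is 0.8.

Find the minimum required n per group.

For power 0.8 need Φ(δ − z_{0.025}) = 0.8, so δ = z_{0.025} + z_{0.20} = 1.960 + 0.842 = 2.802.
(For δ > 0 the lower-tail rejection region contributes negligibly to power, so the one-term inversion is standard.)
δ = d·√(n/2) ⇒ n = 2(δ/d)² = 2 × (2.802 / 0.18)² = 484.50.
Rounding up, n = 485 per group.

n = 485 per group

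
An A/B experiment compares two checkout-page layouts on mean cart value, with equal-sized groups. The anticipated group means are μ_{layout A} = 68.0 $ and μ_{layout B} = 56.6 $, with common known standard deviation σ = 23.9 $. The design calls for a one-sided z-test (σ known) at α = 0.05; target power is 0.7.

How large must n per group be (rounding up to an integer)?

n = 42 per group

Standardized effect: d = |μ_{layout A} − μ_{layout B}| / σ = |68.0 − 56.6| / 23.9 = 0.4770
Set Φ(δ − 1.645) = 0.7; then δ − 1.645 = Φ⁻¹(0.7) = 0.524, giving δ = 2.169.
δ = d·√(n/2) ⇒ n = 2(δ/d)² = 2 × (2.169 / 0.4770)² = 41.37.
Round up to the next whole unit.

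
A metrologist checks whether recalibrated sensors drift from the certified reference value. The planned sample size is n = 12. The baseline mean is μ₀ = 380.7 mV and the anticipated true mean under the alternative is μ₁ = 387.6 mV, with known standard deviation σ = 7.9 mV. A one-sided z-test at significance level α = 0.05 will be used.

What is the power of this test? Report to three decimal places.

Power ≈ 0.916

Standardized effect: d = |μ₁ − μ₀| / σ = |387.6 − 380.7| / 7.9 = 0.8734
Noncentrality parameter: δ = d·√n = 0.8734 × √12 = 3.0256
Critical value for a one-sided test at α = 0.05: z_α = 1.645.
Power = P(Z > 1.645 − δ) = Φ(1.381) = 0.9163.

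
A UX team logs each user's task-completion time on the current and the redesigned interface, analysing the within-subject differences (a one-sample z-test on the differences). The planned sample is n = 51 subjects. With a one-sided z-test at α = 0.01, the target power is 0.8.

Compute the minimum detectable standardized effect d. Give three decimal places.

d ≈ 0.444

Required noncentrality: δ = z_{0.01} + z_{0.20} = 2.326 + 0.842 = 3.168.
δ = d·√n ⇒ d = δ/√n = 3.168/√51 = 0.4436.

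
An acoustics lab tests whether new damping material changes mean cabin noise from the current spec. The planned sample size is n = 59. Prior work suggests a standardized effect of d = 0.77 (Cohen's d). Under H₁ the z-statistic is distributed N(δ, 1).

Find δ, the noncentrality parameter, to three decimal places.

The noncentrality parameter scales effect size by the design's sample-size factor: δ = d·√n = 0.77 × √59 = 5.9145

δ ≈ 5.914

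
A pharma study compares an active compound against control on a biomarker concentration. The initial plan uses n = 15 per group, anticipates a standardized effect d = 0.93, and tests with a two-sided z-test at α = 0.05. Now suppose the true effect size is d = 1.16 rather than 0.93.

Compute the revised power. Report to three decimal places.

Power ≈ 0.888

With d = 1.16: δ = d·√(n/2) = 1.16 × √(15/2) = 3.1768. Critical value z_{0.025} = 1.960.
Revised power = Φ(δ − 1.960) + Φ(−δ − 1.960) = Φ(1.217) + Φ(-5.137) = 0.8882 + 0.0000 = 0.8882.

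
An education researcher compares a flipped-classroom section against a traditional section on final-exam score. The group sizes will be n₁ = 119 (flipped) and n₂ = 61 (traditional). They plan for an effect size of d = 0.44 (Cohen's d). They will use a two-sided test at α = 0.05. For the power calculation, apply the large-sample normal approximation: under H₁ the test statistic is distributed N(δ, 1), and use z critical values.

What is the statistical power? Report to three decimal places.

Noncentrality parameter: δ = d / √(1/n₁ + 1/n₂) = 0.44 / √(1/119 + 1/61) = 2.7942
Critical value for a two-sided test at α = 0.05: z_{α/2} = 1.960.
Power = Φ(δ − 1.960) + Φ(−δ − 1.960) = Φ(0.834) + Φ(-4.754) = 0.7979 + 0.0000 = 0.7979.

Power ≈ 0.798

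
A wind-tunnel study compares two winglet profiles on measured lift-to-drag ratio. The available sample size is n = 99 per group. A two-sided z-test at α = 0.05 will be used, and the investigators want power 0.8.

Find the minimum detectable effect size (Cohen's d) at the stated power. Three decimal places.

Required noncentrality: δ = z_{0.025} + z_{0.20} = 1.960 + 0.842 = 2.802.
(Lower-tail contribution to power is negligible for δ > 0.)
δ = d·√(n/2) ⇒ d = δ/√(n/2) = 2.802/√(99/2) = 0.3982.

d ≈ 0.398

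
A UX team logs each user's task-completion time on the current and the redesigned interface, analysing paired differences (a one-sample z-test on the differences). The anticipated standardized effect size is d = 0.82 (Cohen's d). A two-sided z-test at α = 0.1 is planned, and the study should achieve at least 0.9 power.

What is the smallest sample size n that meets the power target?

n = 13

Set Φ(δ − 1.645) = 0.9; then δ − 1.645 = Φ⁻¹(0.9) = 1.282, giving δ = 2.926.
(The Φ(−δ − z_{α/2}) term is vanishingly small for δ > 0 and is dropped in the standard sample-size formula.)
δ = d·√n ⇒ n = (δ/d)² = (2.926 / 0.82)² = 12.74.
Rounding up, n = 13.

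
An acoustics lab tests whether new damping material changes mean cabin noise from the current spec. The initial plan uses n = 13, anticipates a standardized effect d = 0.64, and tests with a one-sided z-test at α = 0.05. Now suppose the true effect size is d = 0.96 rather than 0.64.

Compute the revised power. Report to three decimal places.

Power ≈ 0.965

With d = 0.96: δ = d·√n = 0.96 × √13 = 3.4613. Critical value z_{0.05} = 1.645.
Revised power = P(Z > 1.645 − δ) = Φ(1.816) = 0.9654.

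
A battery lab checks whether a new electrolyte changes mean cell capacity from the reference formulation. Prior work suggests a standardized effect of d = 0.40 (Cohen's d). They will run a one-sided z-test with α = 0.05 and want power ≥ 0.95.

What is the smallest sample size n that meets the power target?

Set Φ(δ − 1.645) = 0.95; then δ − 1.645 = Φ⁻¹(0.95) = 1.645, giving δ = 3.290.
δ = d·√n ⇒ n = (δ/d)² = (3.290 / 0.40)² = 67.64.
Rounding up, n = 68.

n = 68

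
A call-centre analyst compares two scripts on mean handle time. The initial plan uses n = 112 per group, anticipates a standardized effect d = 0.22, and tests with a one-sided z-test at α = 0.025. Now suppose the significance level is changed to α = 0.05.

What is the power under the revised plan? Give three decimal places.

Power ≈ 0.501

δ = d·√(n/2) = 0.22 × √(112/2) = 1.6463 (unchanged). New critical value: z_{0.05} = 1.645.
Revised power = P(Z > 1.645 − δ) = Φ(0.001) = 0.5006.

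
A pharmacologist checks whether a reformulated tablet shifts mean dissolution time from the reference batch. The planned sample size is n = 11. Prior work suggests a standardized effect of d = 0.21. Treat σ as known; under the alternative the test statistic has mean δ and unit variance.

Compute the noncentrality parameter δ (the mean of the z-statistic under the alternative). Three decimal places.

The noncentrality parameter scales effect size by the design's sample-size factor: δ = d·√n = 0.21 × √11 = 0.6965

δ ≈ 0.696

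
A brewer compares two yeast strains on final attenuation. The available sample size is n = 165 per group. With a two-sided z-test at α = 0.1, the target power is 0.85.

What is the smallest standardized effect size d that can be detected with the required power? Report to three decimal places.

Required noncentrality: δ = z_{0.05} + z_{0.15} = 1.645 + 1.036 = 2.681.
(The second rejection-region term Φ(−δ − z_{α/2}) is negligible and dropped.)
δ = d·√(n/2) ⇒ d = δ/√(n/2) = 2.681/√(165/2) = 0.2952.

d ≈ 0.295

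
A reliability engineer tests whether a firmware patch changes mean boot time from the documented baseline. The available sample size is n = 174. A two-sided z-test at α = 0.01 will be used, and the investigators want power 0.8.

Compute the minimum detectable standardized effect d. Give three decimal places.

Required noncentrality: δ = z_{0.005} + z_{0.20} = 2.576 + 0.842 = 3.417.
(The second rejection-region term Φ(−δ − z_{α/2}) is negligible and dropped.)
δ = d·√n ⇒ d = δ/√n = 3.417/√174 = 0.2591.

d ≈ 0.259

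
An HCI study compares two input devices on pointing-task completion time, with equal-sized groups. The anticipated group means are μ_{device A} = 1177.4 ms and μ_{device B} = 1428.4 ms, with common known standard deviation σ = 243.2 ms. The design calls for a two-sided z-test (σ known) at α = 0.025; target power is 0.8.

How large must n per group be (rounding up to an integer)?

n = 18 per group

Standardized effect: d = |μ_{device A} − μ_{device B}| / σ = |1177.4 − 1428.4| / 243.2 = 1.0321
Set Φ(δ − 2.241) = 0.8; then δ − 2.241 = Φ⁻¹(0.8) = 0.842, giving δ = 3.083.
(Ignoring the negligible lower-tail rejection probability gives the usual closed-form inversion.)
δ = d·√(n/2) ⇒ n = 2(δ/d)² = 2 × (3.083 / 1.0321)² = 17.85.
Rounding up, n = 18 per group.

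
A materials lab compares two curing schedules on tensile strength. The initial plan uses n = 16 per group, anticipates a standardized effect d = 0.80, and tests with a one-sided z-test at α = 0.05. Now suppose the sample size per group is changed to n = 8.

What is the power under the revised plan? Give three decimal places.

With n = 8 per group: δ = d·√(n/2) = 0.80 × √(8/2) = 1.6000. Critical value z_{0.05} = 1.645.
Revised power = Φ(δ − 1.645) = Φ(-0.045) = 0.4821.

Power ≈ 0.482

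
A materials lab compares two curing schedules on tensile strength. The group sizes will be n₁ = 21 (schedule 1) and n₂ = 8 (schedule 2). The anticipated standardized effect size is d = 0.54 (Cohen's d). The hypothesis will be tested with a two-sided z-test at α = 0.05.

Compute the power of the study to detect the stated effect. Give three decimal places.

Power ≈ 0.255

Noncentrality parameter: δ = d / √(1/n₁ + 1/n₂) = 0.54 / √(1/21 + 1/8) = 1.2997
Two-sided α = 0.05 → critical value z_{0.025} = 1.960.
Power = Φ(δ − 1.960) + Φ(−δ − 1.960) = Φ(-0.660) + Φ(-3.260) = 0.2545 + 0.0006 = 0.2551.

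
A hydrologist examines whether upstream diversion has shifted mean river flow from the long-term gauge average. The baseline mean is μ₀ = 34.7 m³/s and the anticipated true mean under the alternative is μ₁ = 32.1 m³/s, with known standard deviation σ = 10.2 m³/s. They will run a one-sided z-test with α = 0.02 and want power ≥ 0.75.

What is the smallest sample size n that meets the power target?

Standardized effect: d = |μ₁ − μ₀| / σ = |32.1 − 34.7| / 10.2 = 0.2549
Set Φ(δ − 2.054) = 0.75; then δ − 2.054 = Φ⁻¹(0.75) = 0.674, giving δ = 2.728.
δ = d·√n ⇒ n = (δ/d)² = (2.728 / 0.2549)² = 114.56.
Rounding up, n = 115.

n = 115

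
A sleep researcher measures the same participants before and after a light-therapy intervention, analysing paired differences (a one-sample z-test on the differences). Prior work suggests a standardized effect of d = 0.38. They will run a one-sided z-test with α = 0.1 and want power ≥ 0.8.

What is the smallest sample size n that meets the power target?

Set Φ(δ − 1.282) = 0.8; then δ − 1.282 = Φ⁻¹(0.8) = 0.842, giving δ = 2.123.
δ = d·√n ⇒ n = (δ/d)² = (2.123 / 0.38)² = 31.22.
Rounding up, n = 32.

n = 32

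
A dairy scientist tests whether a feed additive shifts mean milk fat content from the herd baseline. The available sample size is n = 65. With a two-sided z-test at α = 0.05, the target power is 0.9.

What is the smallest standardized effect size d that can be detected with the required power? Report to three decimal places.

Need Φ(δ − 1.960) = 0.9, so δ = 1.960 + 1.282 = 3.242.
(Lower-tail contribution to power is negligible for δ > 0.)
δ = d·√n ⇒ d = δ/√n = 3.242/√65 = 0.4021.

d ≈ 0.402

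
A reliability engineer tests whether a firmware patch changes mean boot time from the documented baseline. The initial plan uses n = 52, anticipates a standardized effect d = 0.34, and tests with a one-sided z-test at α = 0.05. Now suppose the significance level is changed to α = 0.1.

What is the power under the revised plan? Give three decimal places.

δ = d·√n = 0.34 × √52 = 2.4518 (unchanged). New critical value: z_{0.1} = 1.282.
Revised power = Φ(δ − 1.282) = Φ(1.170) = 0.8790.

Power ≈ 0.879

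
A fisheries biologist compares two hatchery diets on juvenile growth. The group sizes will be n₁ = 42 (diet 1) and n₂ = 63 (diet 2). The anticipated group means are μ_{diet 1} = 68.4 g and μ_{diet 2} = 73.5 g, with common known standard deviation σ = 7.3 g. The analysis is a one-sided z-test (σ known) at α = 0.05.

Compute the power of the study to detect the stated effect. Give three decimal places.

Standardized effect: d = |μ_{diet 1} − μ_{diet 2}| / σ = |68.4 − 73.5| / 7.3 = 0.6986
Noncentrality parameter: δ = d / √(1/n₁ + 1/n₂) = 0.6986 / √(1/42 + 1/63) = 3.5071
Critical value for a one-sided test at α = 0.05: z_α = 1.645.
Power = P(Z > 1.645 − δ) = Φ(1.862) = 0.9687.

Power ≈ 0.969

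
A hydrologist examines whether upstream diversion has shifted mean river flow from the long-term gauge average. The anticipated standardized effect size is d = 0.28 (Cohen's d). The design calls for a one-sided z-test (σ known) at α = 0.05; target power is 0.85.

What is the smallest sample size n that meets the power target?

For power 0.85 need Φ(δ − z_{0.05}) = 0.85, so δ = z_{0.05} + z_{0.15} = 1.645 + 1.036 = 2.681.
δ = d·√n ⇒ n = (δ/d)² = (2.681 / 0.28)² = 91.70.
Round up to the next whole unit.

n = 92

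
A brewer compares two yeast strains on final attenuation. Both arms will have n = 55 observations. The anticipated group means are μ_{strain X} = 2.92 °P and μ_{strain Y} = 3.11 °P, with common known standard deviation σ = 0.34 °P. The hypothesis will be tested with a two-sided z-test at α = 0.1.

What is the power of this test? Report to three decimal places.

Power ≈ 0.901

Standardized effect: d = |μ_{strain X} − μ_{strain Y}| / σ = |2.92 − 3.11| / 0.34 = 0.5588
Noncentrality parameter: λ = d·√(n/2) = 0.5588 × √(55/2) = 2.9305
Two-sided α = 0.1 → critical value z_{0.05} = 1.645.
Power = Φ(λ − 1.645) + Φ(−λ − 1.645) = Φ(1.286) + Φ(-4.575) = 0.9007 + 0.0000 = 0.9007.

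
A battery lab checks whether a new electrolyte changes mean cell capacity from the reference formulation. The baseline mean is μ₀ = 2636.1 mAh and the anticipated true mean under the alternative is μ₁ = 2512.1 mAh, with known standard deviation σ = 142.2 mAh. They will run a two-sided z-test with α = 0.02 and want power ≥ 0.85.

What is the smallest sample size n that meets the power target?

n = 15

Standardized effect: d = |μ₁ − μ₀| / σ = |2512.1 − 2636.1| / 142.2 = 0.8720
For power 0.85 need Φ(δ − z_{0.01}) = 0.85, so δ = z_{0.01} + z_{0.15} = 2.326 + 1.036 = 3.363.
(The Φ(−δ − z_{α/2}) term is vanishingly small for δ > 0 and is dropped in the standard sample-size formula.)
δ = d·√n ⇒ n = (δ/d)² = (3.363 / 0.8720)² = 14.87.
Rounding up, n = 15.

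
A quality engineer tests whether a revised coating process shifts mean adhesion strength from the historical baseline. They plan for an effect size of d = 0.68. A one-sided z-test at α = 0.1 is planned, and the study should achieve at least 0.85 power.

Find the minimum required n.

Set Φ(δ − 1.282) = 0.85; then δ − 1.282 = Φ⁻¹(0.85) = 1.036, giving δ = 2.318.
δ = d·√n ⇒ n = (δ/d)² = (2.318 / 0.68)² = 11.62.
Rounding up, n = 12.

n = 12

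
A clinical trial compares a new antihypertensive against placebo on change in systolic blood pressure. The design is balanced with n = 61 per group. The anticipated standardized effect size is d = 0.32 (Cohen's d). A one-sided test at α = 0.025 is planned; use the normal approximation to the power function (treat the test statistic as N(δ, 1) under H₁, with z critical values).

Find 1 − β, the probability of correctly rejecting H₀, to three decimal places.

Noncentrality parameter: δ = d·√(n/2) = 0.32 × √(61/2) = 1.7673
Critical value for a one-sided test at α = 0.025: z_α = 1.960.
Power = Φ(δ − 1.960) = Φ(-0.193) = 0.4236.

Power ≈ 0.424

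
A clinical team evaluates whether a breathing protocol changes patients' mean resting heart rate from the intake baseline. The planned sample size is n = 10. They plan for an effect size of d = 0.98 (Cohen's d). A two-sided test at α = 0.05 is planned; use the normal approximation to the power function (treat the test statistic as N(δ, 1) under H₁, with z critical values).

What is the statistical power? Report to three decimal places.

Noncentrality parameter: δ = d·√n = 0.98 × √10 = 3.0990
Two-sided α = 0.05 → critical value z_{0.025} = 1.960.
Power = Φ(δ − 1.960) + Φ(−δ − 1.960) = Φ(1.139) + Φ(-5.059) = 0.8727 + 0.0000 = 0.8727.

Power ≈ 0.873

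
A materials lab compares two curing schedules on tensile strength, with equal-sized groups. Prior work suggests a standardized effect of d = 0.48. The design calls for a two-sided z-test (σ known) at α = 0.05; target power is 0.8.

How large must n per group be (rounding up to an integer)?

n = 69 per group

Set Φ(δ − 1.960) = 0.8; then δ − 1.960 = Φ⁻¹(0.8) = 0.842, giving δ = 2.802.
(Ignoring the negligible lower-tail rejection probability gives the usual closed-form inversion.)
δ = d·√(n/2) ⇒ n = 2(δ/d)² = 2 × (2.802 / 0.48)² = 68.13.
Rounding up, n = 69 per group.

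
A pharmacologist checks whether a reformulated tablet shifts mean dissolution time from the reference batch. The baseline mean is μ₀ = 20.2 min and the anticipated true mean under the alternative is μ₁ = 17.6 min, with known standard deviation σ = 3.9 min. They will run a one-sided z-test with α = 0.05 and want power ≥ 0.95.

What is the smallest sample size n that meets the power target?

Standardized effect: d = |μ₁ − μ₀| / σ = |17.6 − 20.2| / 3.9 = 0.6667
For power 0.95 need Φ(δ − z_{0.05}) = 0.95, so δ = z_{0.05} + z_{0.05} = 1.645 + 1.645 = 3.290.
δ = d·√n ⇒ n = (δ/d)² = (3.290 / 0.6667)² = 24.35.
Round up to the next whole unit.

n = 25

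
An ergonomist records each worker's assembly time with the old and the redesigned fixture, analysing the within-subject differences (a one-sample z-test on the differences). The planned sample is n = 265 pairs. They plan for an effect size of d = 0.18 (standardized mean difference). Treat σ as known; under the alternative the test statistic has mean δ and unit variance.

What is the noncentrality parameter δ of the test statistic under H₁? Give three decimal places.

δ ≈ 2.930

δ = d·√n = 0.18 × √265 = 2.9302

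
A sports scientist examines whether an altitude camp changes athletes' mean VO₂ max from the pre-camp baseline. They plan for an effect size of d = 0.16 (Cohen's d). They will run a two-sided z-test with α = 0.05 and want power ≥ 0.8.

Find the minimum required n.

Set Φ(δ − 1.960) = 0.8; then δ − 1.960 = Φ⁻¹(0.8) = 0.842, giving δ = 2.802.
(For δ > 0 the lower-tail rejection region contributes negligibly to power, so the one-term inversion is standard.)
δ = d·√n ⇒ n = (δ/d)² = (2.802 / 0.16)² = 306.60.
Rounding up, n = 307.

n = 307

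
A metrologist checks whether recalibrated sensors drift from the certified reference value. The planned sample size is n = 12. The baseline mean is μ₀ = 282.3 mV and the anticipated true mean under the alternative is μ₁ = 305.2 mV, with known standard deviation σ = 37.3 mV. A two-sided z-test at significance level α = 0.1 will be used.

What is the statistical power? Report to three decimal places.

Standardized effect: d = |μ₁ − μ₀| / σ = |305.2 − 282.3| / 37.3 = 0.6139
Noncentrality parameter: λ = d·√n = 0.6139 × √12 = 2.1268
Critical value for a two-sided test at α = 0.1: z_{α/2} = 1.645.
Power = Φ(λ − 1.645) + Φ(−λ − 1.645) = Φ(0.482) + Φ(-3.772) = 0.6851 + 0.0001 = 0.6851.

Power ≈ 0.685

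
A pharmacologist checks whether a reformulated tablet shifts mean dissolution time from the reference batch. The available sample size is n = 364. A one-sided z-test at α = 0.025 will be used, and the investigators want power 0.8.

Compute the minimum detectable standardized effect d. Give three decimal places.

d ≈ 0.147

Need Φ(δ − 1.960) = 0.8, so δ = 1.960 + 0.842 = 2.802.
δ = d·√n ⇒ d = δ/√n = 2.802/√364 = 0.1468.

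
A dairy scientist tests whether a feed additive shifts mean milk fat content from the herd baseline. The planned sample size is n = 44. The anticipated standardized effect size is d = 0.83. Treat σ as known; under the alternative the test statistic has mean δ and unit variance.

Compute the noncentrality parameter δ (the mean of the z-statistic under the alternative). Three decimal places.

δ ≈ 5.506

δ = d·√n = 0.83 × √44 = 5.5056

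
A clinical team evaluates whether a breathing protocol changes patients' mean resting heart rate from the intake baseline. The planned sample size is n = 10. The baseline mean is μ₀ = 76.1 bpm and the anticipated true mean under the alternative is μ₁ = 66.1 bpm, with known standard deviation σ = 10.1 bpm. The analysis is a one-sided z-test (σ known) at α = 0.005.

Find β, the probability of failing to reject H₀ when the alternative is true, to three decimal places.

Standardized effect: d = |μ₁ − μ₀| / σ = |66.1 − 76.1| / 10.1 = 0.9901
Noncentrality parameter: δ = d·√n = 0.9901 × √10 = 3.1310
One-sided α = 0.005 → critical value z_{0.005} = 2.576.
Power = P(Z > 2.576 − δ) = Φ(0.555) = 0.7106.
Type II error: β = 1 − power = 1 − 0.7106 = 0.2894.

β ≈ 0.289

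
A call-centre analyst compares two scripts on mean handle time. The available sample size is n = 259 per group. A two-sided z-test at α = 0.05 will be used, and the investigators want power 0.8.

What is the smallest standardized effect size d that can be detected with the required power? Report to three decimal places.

Required noncentrality: δ = z_{0.025} + z_{0.20} = 1.960 + 0.842 = 2.802.
(Lower-tail contribution to power is negligible for δ > 0.)
δ = d·√(n/2) ⇒ d = δ/√(n/2) = 2.802/√(259/2) = 0.2462.

d ≈ 0.246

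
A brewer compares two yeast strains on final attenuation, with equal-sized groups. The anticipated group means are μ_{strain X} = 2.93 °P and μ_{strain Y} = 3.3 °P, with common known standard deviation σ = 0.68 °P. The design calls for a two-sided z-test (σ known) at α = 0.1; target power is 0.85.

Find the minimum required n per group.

Standardized effect: d = |μ_{strain X} − μ_{strain Y}| / σ = |2.93 − 3.3| / 0.68 = 0.5441
For power 0.85 need Φ(δ − z_{0.05}) = 0.85, so δ = z_{0.05} + z_{0.15} = 1.645 + 1.036 = 2.681.
(The Φ(−δ − z_{α/2}) term is vanishingly small for δ > 0 and is dropped in the standard sample-size formula.)
δ = d·√(n/2) ⇒ n = 2(δ/d)² = 2 × (2.681 / 0.5441)² = 48.57.
Rounding up, n = 49 per group.

n = 49 per group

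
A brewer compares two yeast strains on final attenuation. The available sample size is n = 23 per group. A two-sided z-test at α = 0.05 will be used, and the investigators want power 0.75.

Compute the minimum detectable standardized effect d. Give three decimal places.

Need Φ(δ − 1.960) = 0.75, so δ = 1.960 + 0.674 = 2.634.
(The second rejection-region term Φ(−δ − z_{α/2}) is negligible and dropped.)
δ = d·√(n/2) ⇒ d = δ/√(n/2) = 2.634/√(23/2) = 0.7769.

d ≈ 0.777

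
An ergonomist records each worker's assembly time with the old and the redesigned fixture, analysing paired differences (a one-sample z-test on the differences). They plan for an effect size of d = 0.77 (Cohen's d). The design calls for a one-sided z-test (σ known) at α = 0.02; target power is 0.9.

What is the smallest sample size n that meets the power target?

Set Φ(δ − 2.054) = 0.9; then δ − 2.054 = Φ⁻¹(0.9) = 1.282, giving δ = 3.335.
δ = d·√n ⇒ n = (δ/d)² = (3.335 / 0.77)² = 18.76.
Rounding up, n = 19.

n = 19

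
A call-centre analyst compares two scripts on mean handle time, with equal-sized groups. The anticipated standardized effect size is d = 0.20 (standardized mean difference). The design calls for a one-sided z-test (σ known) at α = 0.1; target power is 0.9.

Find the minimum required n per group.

For power 0.9 need Φ(δ − z_{0.1}) = 0.9, so δ = z_{0.1} + z_{0.10} = 1.282 + 1.282 = 2.563.
δ = d·√(n/2) ⇒ n = 2(δ/d)² = 2 × (2.563 / 0.20)² = 328.47.
Rounding up, n = 329 per group.

n = 329 per group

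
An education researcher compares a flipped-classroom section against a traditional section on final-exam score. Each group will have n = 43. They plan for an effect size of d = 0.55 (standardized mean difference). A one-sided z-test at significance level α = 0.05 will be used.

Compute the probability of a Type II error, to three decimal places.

Noncentrality parameter: δ = d·√(n/2) = 0.55 × √(43/2) = 2.5502
Critical value for a one-sided test at α = 0.05: z_α = 1.645.
Power = Φ(δ − 1.645) = Φ(0.905) = 0.8174.
Type II error: β = 1 − power = 1 − 0.8174 = 0.1826.

β ≈ 0.183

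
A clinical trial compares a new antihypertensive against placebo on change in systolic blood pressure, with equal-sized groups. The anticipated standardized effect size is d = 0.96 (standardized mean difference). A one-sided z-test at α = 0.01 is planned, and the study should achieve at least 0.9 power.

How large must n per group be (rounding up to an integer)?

For power 0.9 need Φ(δ − z_{0.01}) = 0.9, so δ = z_{0.01} + z_{0.10} = 2.326 + 1.282 = 3.608.
δ = d·√(n/2) ⇒ n = 2(δ/d)² = 2 × (3.608 / 0.96)² = 28.25.
Rounding up, n = 29 per group.

n = 29 per group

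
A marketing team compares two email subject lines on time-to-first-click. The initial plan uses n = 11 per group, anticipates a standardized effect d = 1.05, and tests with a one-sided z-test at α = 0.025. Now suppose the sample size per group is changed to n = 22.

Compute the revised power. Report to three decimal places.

Power ≈ 0.936

With n = 22 per group: δ = d·√(n/2) = 1.05 × √(22/2) = 3.4825. Critical value z_{0.025} = 1.960.
Revised power = P(Z > 1.960 − δ) = Φ(1.522) = 0.9361.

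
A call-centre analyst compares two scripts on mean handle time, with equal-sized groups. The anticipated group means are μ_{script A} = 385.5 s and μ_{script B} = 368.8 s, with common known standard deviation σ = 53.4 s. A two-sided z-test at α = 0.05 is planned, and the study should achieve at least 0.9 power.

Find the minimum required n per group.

n = 215 per group

Standardized effect: d = |μ_{script A} − μ_{script B}| / σ = |385.5 − 368.8| / 53.4 = 0.3127
For power 0.9 need Φ(δ − z_{0.025}) = 0.9, so δ = z_{0.025} + z_{0.10} = 1.960 + 1.282 = 3.242.
(Ignoring the negligible lower-tail rejection probability gives the usual closed-form inversion.)
δ = d·√(n/2) ⇒ n = 2(δ/d)² = 2 × (3.242 / 0.3127)² = 214.87.
Rounding up, n = 215 per group.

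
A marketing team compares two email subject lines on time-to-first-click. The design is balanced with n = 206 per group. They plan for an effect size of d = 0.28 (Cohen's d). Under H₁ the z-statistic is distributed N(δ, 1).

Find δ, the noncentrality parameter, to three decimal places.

δ ≈ 2.842

The noncentrality parameter scales effect size by the design's sample-size factor: δ = d·√(n/2) = 0.28 × √(206/2) = 2.8417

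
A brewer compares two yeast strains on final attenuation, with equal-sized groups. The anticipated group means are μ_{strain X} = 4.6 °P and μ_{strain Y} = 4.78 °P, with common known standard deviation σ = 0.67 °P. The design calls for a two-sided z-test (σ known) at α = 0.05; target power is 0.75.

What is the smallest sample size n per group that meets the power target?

n = 193 per group

Standardized effect: d = |μ_{strain X} − μ_{strain Y}| / σ = |4.6 − 4.78| / 0.67 = 0.2687
For power 0.75 need Φ(δ − z_{0.025}) = 0.75, so δ = z_{0.025} + z_{0.25} = 1.960 + 0.674 = 2.634.
(For δ > 0 the lower-tail rejection region contributes negligibly to power, so the one-term inversion is standard.)
δ = d·√(n/2) ⇒ n = 2(δ/d)² = 2 × (2.634 / 0.2687)² = 192.32.
Rounding up, n = 193 per group.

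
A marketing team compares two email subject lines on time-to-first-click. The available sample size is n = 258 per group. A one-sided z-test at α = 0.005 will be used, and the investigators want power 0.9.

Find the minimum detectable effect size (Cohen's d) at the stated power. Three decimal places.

Need Φ(δ − 2.576) = 0.9, so δ = 2.576 + 1.282 = 3.857.
δ = d·√(n/2) ⇒ d = δ/√(n/2) = 3.857/√(258/2) = 0.3396.

d ≈ 0.340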